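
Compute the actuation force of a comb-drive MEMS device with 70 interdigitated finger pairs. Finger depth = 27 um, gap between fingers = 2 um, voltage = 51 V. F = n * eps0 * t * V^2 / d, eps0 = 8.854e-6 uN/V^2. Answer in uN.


Step 1: Parameters: n=70, eps0=8.854e-6 uN/V^2, t=27 um, V=51 V, d=2 um
Step 2: V^2 = 2601
Step 3: F = 70 * 8.854e-6 * 27 * 2601 / 2
F = 21.763 uN


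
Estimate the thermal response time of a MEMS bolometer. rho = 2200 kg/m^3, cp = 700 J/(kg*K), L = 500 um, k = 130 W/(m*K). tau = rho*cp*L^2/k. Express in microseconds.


Step 1: Convert L to m: L = 500e-6 m
Step 2: L^2 = (500e-6)^2 = 2.5e-07 m^2
Step 3: tau = 2200 * 700 * 2.5e-07 / 130 = 2.96153846e-03 s
Step 4: Convert to microseconds (multiply by 1e6).
tau = 2961.538 us


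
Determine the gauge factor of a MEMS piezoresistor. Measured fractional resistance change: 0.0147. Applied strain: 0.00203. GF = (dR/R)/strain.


Step 1: Identify values.
dR/R = 0.0147, strain = 0.00203
Step 2: GF = (dR/R) / strain = 0.0147 / 0.00203
GF = 7.2


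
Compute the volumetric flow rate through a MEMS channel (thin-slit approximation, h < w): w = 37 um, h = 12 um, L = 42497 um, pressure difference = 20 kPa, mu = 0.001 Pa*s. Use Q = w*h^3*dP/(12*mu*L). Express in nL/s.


Step 1: Convert all dimensions to SI (meters).
w = 37e-6 m, h = 12e-6 m, L = 42497e-6 m, dP = 20e3 Pa
Step 2: Q = w * h^3 * dP / (12 * mu * L)
Q = 37e-6 * (12e-6)^3 * 20e3 / (12 * 0.001 * 42497e-6) = 2.50747e-12 m^3/s
Step 3: Convert Q from m^3/s to nL/s (1 m^3 = 1e12 nL, so multiply by 1e12).
Q = 2.507 nL/s


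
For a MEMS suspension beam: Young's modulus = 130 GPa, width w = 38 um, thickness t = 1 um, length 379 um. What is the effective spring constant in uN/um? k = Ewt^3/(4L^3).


Step 1: Convert E to consistent units (1 GPa = 1000 uN/um^2).
E = 130 GPa = 130000 uN/um^2
Step 2: Compute t^3 = 1^3 = 1
Step 3: Compute L^3 = 379^3 = 54439939
Step 4: k = 130000 * 38 * 1 / (4 * 54439939)
k = 0.0227 uN/um


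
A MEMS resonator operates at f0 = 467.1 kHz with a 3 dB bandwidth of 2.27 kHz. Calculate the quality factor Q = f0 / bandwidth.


Step 1: Q = f0 / bandwidth
Step 2: Q = 467.1 / 2.27
Q = 205.8


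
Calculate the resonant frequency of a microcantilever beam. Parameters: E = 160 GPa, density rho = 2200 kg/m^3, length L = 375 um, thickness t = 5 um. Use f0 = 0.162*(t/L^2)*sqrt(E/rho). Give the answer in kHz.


Step 1: Convert units to SI.
t_SI = 5e-6 m, L_SI = 375e-6 m
Step 2: Calculate sqrt(E/rho).
sqrt(160e9 / 2200) = 8528.03 m/s
Step 3: Compute f0.
f0 = 0.162 * 5e-6 / (375e-6)^2 * 8528.03 = 49121.5 Hz = 49.12 kHz


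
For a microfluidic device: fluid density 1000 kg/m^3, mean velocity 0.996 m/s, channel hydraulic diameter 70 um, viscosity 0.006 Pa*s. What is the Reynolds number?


Step 1: Convert Dh to meters: Dh = 70e-6 m
Step 2: Re = rho * v * Dh / mu
Re = 1000 * 0.996 * 70e-6 / 0.006
Re = 11.62


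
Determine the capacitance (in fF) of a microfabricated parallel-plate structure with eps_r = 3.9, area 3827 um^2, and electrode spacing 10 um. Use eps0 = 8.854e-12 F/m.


Step 1: Convert area to m^2: A = 3827e-12 m^2
Step 2: Convert gap to m: d = 10e-6 m
Step 3: C = eps0 * eps_r * A / d
C = 8.854e-12 * 3.9 * 3827e-12 / 10e-6
Step 4: Convert to fF (multiply by 1e15).
C = 13.21 fF


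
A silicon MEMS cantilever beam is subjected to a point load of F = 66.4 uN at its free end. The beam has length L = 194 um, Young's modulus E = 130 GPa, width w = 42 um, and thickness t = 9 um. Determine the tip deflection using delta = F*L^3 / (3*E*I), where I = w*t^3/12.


Step 1: Calculate the second moment of area.
I = w * t^3 / 12 = 42 * 9^3 / 12 = 2551.5 um^4
Step 2: Convert E to consistent units (1 GPa = 1000 uN/um^2).
E = 130 GPa = 130000 uN/um^2
Step 3: Calculate tip deflection.
delta = F * L^3 / (3 * E * I)
delta = 66.4 * 194^3 / (3 * 130000 * 2551.5)
delta = 0.4872 um


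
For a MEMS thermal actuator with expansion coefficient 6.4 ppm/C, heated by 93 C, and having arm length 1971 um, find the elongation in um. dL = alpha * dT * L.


Step 1: Convert CTE: alpha = 6.4 ppm/C = 6.4e-6 /C
Step 2: dL = 6.4e-6 * 93 * 1971
dL = 1.1731 um


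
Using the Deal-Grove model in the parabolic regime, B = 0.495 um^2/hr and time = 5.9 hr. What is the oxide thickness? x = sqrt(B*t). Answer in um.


Step 1: Compute B*t = 0.495 * 5.9 = 2.9205
Step 2: x = sqrt(2.9205)
x = 1.709 um


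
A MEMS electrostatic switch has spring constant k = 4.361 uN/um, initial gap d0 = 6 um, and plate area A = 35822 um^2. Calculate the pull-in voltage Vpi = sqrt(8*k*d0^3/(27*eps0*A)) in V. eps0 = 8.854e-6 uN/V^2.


Step 1: Compute numerator: 8 * k * d0^3 = 8 * 4.361 * 6^3 = 7535.808
Step 2: Compute denominator: 27 * eps0 * A = 27 * 8.854e-6 * 35822 = 8.563536
Step 3: Vpi = sqrt(7535.808 / 8.563536)
Vpi = 29.66 V


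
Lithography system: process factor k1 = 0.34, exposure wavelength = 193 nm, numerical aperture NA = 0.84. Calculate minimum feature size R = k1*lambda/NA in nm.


Step 1: Identify values: k1 = 0.34, lambda = 193 nm, NA = 0.84
Step 2: R = k1 * lambda / NA
R = 0.34 * 193 / 0.84
R = 78.1 nm


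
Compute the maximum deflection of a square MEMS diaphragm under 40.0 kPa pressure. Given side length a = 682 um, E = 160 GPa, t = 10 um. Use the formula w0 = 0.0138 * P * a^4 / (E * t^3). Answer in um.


Step 1: Convert pressure to compatible units (E is in GPa, so P in GPa).
P = 40.0 kPa = 40.0e-6 GPa
Step 2: Compute numerator: 0.0138 * P * a^4.
a^4 = 682^4 = 216340335376
numerator = 0.0138 * 40.0e-6 * 216340335376 = 1.1942e+05
Step 3: Compute denominator: E * t^3 = 160 * 10^3 = 160000
Step 4: w0 = numerator / denominator = 1.1942e+05 / 160000 = 0.7464 um


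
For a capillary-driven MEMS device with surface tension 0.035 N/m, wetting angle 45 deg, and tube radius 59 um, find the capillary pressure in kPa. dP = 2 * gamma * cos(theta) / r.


Step 1: cos(45 deg) = 0.7071
Step 2: Convert r to m: r = 59e-6 m
Step 3: dP = 2 * 0.035 * 0.7071 / 59e-6 = 838.9 Pa
Step 4: Convert Pa to kPa (divide by 1000).
dP = 0.84 kPa


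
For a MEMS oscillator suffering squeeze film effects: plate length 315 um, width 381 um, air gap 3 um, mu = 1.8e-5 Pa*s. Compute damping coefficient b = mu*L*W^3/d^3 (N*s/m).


Step 1: Convert to SI.
L = 315e-6 m, W = 381e-6 m, d = 3e-6 m
Step 2: W^3 = (381e-6)^3 = 5.53e-11 m^3
Step 3: d^3 = (3e-6)^3 = 2.70e-17 m^3
Step 4: b = 1.8e-5 * 315e-6 * 5.53e-11 / 2.70e-17
b = 1.16e-02 N*s/m


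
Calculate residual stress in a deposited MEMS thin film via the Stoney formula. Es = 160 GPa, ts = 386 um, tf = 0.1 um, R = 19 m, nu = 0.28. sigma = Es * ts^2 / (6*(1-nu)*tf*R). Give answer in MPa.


Step 1: Compute numerator: Es * ts^2 = 160 * 386^2 = 23839360 (GPa*um^2)
Step 2: Compute denominator (R in um): 6*(1-nu)*tf*R = 6*0.72*0.1*19e6 = 8208000.0 (um^2)
Step 3: sigma (GPa) = 23839360 / 8208000.0 = 2.904405e+00 GPa
Step 4: Convert to MPa (x1000): sigma = 2904.4 MPa


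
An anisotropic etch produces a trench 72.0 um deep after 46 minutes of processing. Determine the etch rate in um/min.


Step 1: Etch rate = depth / time
Step 2: rate = 72.0 / 46
rate = 1.565 um/min


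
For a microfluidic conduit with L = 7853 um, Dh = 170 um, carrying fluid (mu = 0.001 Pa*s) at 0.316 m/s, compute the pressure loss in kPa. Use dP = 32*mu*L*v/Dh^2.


Step 1: Convert to SI: L = 7853e-6 m, Dh = 170e-6 m
Step 2: dP = 32 * 0.001 * 7853e-6 * 0.316 / (170e-6)^2
Step 3: dP = 2747.73 Pa
Step 4: Convert to kPa: dP = 2.75 kPa


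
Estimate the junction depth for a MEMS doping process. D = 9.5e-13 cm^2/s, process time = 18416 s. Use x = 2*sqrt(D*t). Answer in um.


Step 1: Compute D*t = 9.5e-13 * 18416 = 1.74952e-08 cm^2
Step 2: sqrt(D*t) = 1.32269e-04 cm
Step 3: x = 2 * 1.32269e-04 cm = 2.64538e-04 cm
Step 4: Convert to um (1 cm = 1e4 um): x = 2.645 um


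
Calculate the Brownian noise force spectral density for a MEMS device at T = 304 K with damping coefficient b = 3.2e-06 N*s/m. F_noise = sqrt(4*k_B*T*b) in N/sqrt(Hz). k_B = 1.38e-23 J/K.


Step 1: Compute 4 * k_B * T * b
= 4 * 1.38e-23 * 304 * 3.2e-06
= 5.3699e-26 N^2/Hz
Step 2: F_noise = sqrt(5.3699e-26)
F_noise = 2.32e-13 N/sqrt(Hz)


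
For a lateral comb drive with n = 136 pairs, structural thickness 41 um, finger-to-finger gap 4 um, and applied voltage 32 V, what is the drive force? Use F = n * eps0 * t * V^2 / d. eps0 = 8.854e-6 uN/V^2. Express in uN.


Step 1: Parameters: n=136, eps0=8.854e-6 uN/V^2, t=41 um, V=32 V, d=4 um
Step 2: V^2 = 1024
Step 3: F = 136 * 8.854e-6 * 41 * 1024 / 4
F = 12.639 uN


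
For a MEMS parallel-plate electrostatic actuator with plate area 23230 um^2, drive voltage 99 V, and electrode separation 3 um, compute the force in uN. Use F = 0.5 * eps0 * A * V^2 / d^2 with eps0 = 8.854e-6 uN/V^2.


Step 1: Identify parameters.
eps0 = 8.854e-6 uN/V^2, A = 23230 um^2, V = 99 V, d = 3 um
Step 2: Compute V^2 = 99^2 = 9801
Step 3: Compute d^2 = 3^2 = 9
Step 4: F = 0.5 * 8.854e-6 * 23230 * 9801 / 9
F = 111.992 uN


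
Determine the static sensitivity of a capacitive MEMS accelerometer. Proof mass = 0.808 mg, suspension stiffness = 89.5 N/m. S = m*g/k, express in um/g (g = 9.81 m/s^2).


Step 1: Convert mass: m = 0.808 mg = 8.08e-07 kg
Step 2: S = m * g / k = 8.08e-07 * 9.81 / 89.5
Step 3: S = 8.86e-08 m/g
Step 4: Convert to um/g: S = 0.089 um/g


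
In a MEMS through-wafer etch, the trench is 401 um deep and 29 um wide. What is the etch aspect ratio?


Step 1: AR = depth / width
Step 2: AR = 401 / 29
AR = 13.8


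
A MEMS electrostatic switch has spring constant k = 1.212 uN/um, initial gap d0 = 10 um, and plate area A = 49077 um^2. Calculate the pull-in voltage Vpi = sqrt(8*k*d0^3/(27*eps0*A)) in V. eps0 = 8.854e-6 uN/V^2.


Step 1: Compute numerator: 8 * k * d0^3 = 8 * 1.212 * 10^3 = 9696.0
Step 2: Compute denominator: 27 * eps0 * A = 27 * 8.854e-6 * 49077 = 11.732249
Step 3: Vpi = sqrt(9696.0 / 11.732249)
Vpi = 28.75 V


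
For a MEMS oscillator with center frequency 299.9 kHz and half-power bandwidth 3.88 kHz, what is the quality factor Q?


Step 1: Q = f0 / bandwidth
Step 2: Q = 299.9 / 3.88
Q = 77.3


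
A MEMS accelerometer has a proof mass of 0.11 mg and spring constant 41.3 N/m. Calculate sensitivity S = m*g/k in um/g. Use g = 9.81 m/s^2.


Step 1: Convert mass: m = 0.11 mg = 1.10e-07 kg
Step 2: S = m * g / k = 1.10e-07 * 9.81 / 41.3
Step 3: S = 2.61e-08 m/g
Step 4: Convert to um/g: S = 0.026 um/g


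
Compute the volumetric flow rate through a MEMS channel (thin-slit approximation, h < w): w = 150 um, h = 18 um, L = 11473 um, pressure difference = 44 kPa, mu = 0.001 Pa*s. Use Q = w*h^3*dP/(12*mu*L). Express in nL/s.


Step 1: Convert all dimensions to SI (meters).
w = 150e-6 m, h = 18e-6 m, L = 11473e-6 m, dP = 44e3 Pa
Step 2: Q = w * h^3 * dP / (12 * mu * L)
Q = 150e-6 * (18e-6)^3 * 44e3 / (12 * 0.001 * 11473e-6) = 2.7957814e-10 m^3/s
Step 3: Convert Q from m^3/s to nL/s (1 m^3 = 1e12 nL, so multiply by 1e12).
Q = 279.578 nL/s


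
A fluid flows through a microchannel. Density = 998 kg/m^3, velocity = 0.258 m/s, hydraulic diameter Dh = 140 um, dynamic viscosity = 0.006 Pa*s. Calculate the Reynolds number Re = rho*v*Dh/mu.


Step 1: Convert Dh to meters: Dh = 140e-6 m
Step 2: Re = rho * v * Dh / mu
Re = 998 * 0.258 * 140e-6 / 0.006
Re = 6.008


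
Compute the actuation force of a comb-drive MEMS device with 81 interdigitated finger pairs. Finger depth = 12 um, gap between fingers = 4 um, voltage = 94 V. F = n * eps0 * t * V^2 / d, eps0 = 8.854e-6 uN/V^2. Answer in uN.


Step 1: Parameters: n=81, eps0=8.854e-6 uN/V^2, t=12 um, V=94 V, d=4 um
Step 2: V^2 = 8836
Step 3: F = 81 * 8.854e-6 * 12 * 8836 / 4
F = 19.011 uN


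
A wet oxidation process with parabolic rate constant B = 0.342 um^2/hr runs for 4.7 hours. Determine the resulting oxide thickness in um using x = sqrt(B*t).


Step 1: Compute B*t = 0.342 * 4.7 = 1.6074
Step 2: x = sqrt(1.6074)
x = 1.268 um


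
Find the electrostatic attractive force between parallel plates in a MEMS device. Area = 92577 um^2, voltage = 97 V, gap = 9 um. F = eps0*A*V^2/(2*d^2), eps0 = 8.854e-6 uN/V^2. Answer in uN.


Step 1: Identify parameters.
eps0 = 8.854e-6 uN/V^2, A = 92577 um^2, V = 97 V, d = 9 um
Step 2: Compute V^2 = 97^2 = 9409
Step 3: Compute d^2 = 9^2 = 81
Step 4: F = 0.5 * 8.854e-6 * 92577 * 9409 / 81
F = 47.607 uN


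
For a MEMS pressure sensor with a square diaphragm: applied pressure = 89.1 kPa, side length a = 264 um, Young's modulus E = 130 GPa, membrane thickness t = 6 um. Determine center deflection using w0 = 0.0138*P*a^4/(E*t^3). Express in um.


Step 1: Convert pressure to compatible units (E is in GPa, so P in GPa).
P = 89.1 kPa = 89.1e-6 GPa
Step 2: Compute numerator: 0.0138 * P * a^4.
a^4 = 264^4 = 4857532416
numerator = 0.0138 * 89.1e-6 * 4857532416 = 5.97272e+03
Step 3: Compute denominator: E * t^3 = 130 * 6^3 = 28080
Step 4: w0 = numerator / denominator = 5.97272e+03 / 28080 = 0.2127 um


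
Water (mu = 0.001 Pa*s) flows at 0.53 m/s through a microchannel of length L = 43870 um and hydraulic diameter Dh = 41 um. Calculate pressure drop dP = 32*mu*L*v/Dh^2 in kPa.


Step 1: Convert to SI: L = 43870e-6 m, Dh = 41e-6 m
Step 2: dP = 32 * 0.001 * 43870e-6 * 0.53 / (41e-6)^2
Step 3: dP = 442614.63 Pa
Step 4: Convert to kPa: dP = 442.61 kPa


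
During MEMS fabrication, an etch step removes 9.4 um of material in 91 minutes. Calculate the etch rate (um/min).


Step 1: Etch rate = depth / time
Step 2: rate = 9.4 / 91
rate = 0.103 um/min


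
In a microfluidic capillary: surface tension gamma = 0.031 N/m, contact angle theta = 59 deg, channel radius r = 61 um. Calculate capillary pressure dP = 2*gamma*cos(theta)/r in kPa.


Step 1: cos(59 deg) = 0.515
Step 2: Convert r to m: r = 61e-6 m
Step 3: dP = 2 * 0.031 * 0.515 / 61e-6 = 523.4 Pa
Step 4: Convert Pa to kPa (divide by 1000).
dP = 0.52 kPa


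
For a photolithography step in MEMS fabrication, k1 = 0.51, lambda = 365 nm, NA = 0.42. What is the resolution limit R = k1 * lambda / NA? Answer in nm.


Step 1: Identify values: k1 = 0.51, lambda = 365 nm, NA = 0.42
Step 2: R = k1 * lambda / NA
R = 0.51 * 365 / 0.42
R = 443.2 nm


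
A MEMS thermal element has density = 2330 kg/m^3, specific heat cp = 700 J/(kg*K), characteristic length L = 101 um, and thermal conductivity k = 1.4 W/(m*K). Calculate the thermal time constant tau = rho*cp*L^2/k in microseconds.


Step 1: Convert L to m: L = 101e-6 m
Step 2: L^2 = (101e-6)^2 = 1.0201e-08 m^2
Step 3: tau = 2330 * 700 * 1.0201e-08 / 1.4 = 1.1884165e-02 s
Step 4: Convert to microseconds (multiply by 1e6).
tau = 11884.165 us


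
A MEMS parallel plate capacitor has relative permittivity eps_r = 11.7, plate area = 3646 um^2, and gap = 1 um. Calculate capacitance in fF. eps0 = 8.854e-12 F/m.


Step 1: Convert area to m^2: A = 3646e-12 m^2
Step 2: Convert gap to m: d = 1e-6 m
Step 3: C = eps0 * eps_r * A / d
C = 8.854e-12 * 11.7 * 3646e-12 / 1e-6
Step 4: Convert to fF (multiply by 1e15).
C = 377.7 fF


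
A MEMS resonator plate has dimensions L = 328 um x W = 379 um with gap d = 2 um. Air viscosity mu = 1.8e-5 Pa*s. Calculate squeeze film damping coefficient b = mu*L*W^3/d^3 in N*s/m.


Step 1: Convert to SI.
L = 328e-6 m, W = 379e-6 m, d = 2e-6 m
Step 2: W^3 = (379e-6)^3 = 5.44e-11 m^3
Step 3: d^3 = (2e-6)^3 = 8.00e-18 m^3
Step 4: b = 1.8e-5 * 328e-6 * 5.44e-11 / 8.00e-18
b = 4.02e-02 N*s/m


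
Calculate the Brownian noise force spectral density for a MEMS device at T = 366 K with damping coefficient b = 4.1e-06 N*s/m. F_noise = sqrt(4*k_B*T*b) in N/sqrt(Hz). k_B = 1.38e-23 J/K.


Step 1: Compute 4 * k_B * T * b
= 4 * 1.38e-23 * 366 * 4.1e-06
= 8.2833e-26 N^2/Hz
Step 2: F_noise = sqrt(8.2833e-26)
F_noise = 2.88e-13 N/sqrt(Hz)


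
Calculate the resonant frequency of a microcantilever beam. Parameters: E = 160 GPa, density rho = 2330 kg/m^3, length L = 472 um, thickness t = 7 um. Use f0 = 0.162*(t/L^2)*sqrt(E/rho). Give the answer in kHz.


Step 1: Convert units to SI.
t_SI = 7e-6 m, L_SI = 472e-6 m
Step 2: Calculate sqrt(E/rho).
sqrt(160e9 / 2330) = 8286.71 m/s
Step 3: Compute f0.
f0 = 0.162 * 7e-6 / (472e-6)^2 * 8286.71 = 42180.4 Hz = 42.18 kHz


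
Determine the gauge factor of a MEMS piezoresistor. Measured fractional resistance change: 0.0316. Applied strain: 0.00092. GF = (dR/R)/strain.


Step 1: Identify values.
dR/R = 0.0316, strain = 0.00092
Step 2: GF = (dR/R) / strain = 0.0316 / 0.00092
GF = 34.3


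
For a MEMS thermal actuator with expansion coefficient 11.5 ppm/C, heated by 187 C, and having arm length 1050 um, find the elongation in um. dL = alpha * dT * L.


Step 1: Convert CTE: alpha = 11.5 ppm/C = 11.5e-6 /C
Step 2: dL = 11.5e-6 * 187 * 1050
dL = 2.258 um


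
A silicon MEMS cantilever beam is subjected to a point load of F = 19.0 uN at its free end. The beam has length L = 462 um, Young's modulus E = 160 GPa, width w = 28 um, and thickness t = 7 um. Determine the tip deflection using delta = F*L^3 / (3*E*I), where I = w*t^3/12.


Step 1: Calculate the second moment of area.
I = w * t^3 / 12 = 28 * 7^3 / 12 = 800.3333 um^4
Step 2: Convert E to consistent units (1 GPa = 1000 uN/um^2).
E = 160 GPa = 160000 uN/um^2
Step 3: Calculate tip deflection.
delta = F * L^3 / (3 * E * I)
delta = 19.0 * 462^3 / (3 * 160000 * 800.3333)
delta = 4.8772 um


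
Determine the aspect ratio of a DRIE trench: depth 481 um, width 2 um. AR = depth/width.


Step 1: AR = depth / width
Step 2: AR = 481 / 2
AR = 240.5


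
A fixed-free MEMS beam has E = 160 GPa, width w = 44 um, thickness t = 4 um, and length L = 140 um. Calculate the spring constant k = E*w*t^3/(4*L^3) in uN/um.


Step 1: Convert E to consistent units (1 GPa = 1000 uN/um^2).
E = 160 GPa = 160000 uN/um^2
Step 2: Compute t^3 = 4^3 = 64
Step 3: Compute L^3 = 140^3 = 2744000
Step 4: k = 160000 * 44 * 64 / (4 * 2744000)
k = 41.0496 uN/um


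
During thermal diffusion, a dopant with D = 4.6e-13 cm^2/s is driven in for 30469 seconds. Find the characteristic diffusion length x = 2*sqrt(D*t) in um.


Step 1: Compute D*t = 4.6e-13 * 30469 = 1.401574e-08 cm^2
Step 2: sqrt(D*t) = 1.18388e-04 cm
Step 3: x = 2 * 1.18388e-04 cm = 2.36776e-04 cm
Step 4: Convert to um (1 cm = 1e4 um): x = 2.368 um


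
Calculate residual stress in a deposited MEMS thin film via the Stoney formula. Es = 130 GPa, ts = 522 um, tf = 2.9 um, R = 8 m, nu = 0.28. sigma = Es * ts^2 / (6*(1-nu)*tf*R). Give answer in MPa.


Step 1: Compute numerator: Es * ts^2 = 130 * 522^2 = 35422920 (GPa*um^2)
Step 2: Compute denominator (R in um): 6*(1-nu)*tf*R = 6*0.72*2.9*8e6 = 100224000.0 (um^2)
Step 3: sigma (GPa) = 35422920 / 100224000.0 = 3.53438e-01 GPa
Step 4: Convert to MPa (x1000): sigma = 353.4 MPa


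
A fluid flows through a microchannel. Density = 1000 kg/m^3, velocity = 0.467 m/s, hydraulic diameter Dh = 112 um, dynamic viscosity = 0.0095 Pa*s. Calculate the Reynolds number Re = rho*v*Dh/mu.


Step 1: Convert Dh to meters: Dh = 112e-6 m
Step 2: Re = rho * v * Dh / mu
Re = 1000 * 0.467 * 112e-6 / 0.0095
Re = 5.506


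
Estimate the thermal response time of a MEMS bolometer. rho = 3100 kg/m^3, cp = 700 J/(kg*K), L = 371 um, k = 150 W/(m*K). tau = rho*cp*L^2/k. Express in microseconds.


Step 1: Convert L to m: L = 371e-6 m
Step 2: L^2 = (371e-6)^2 = 1.37641e-07 m^2
Step 3: tau = 3100 * 700 * 1.37641e-07 / 150 = 1.99120647e-03 s
Step 4: Convert to microseconds (multiply by 1e6).
tau = 1991.206 us


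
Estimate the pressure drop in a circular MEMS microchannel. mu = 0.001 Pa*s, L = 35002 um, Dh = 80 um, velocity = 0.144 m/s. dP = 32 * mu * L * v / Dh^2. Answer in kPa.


Step 1: Convert to SI: L = 35002e-6 m, Dh = 80e-6 m
Step 2: dP = 32 * 0.001 * 35002e-6 * 0.144 / (80e-6)^2
Step 3: dP = 25201.44 Pa
Step 4: Convert to kPa: dP = 25.2 kPa


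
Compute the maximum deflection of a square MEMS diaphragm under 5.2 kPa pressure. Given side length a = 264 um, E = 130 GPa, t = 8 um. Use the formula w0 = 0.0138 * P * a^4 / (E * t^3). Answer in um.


Step 1: Convert pressure to compatible units (E is in GPa, so P in GPa).
P = 5.2 kPa = 5.2e-6 GPa
Step 2: Compute numerator: 0.0138 * P * a^4.
a^4 = 264^4 = 4857532416
numerator = 0.0138 * 5.2e-6 * 4857532416 = 3.486e+02
Step 3: Compute denominator: E * t^3 = 130 * 8^3 = 66560
Step 4: w0 = numerator / denominator = 3.486e+02 / 66560 = 0.0052 um


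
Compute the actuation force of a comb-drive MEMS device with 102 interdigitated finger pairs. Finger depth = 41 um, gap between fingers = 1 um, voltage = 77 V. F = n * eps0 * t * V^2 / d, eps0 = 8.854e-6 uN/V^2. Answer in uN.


Step 1: Parameters: n=102, eps0=8.854e-6 uN/V^2, t=41 um, V=77 V, d=1 um
Step 2: V^2 = 5929
Step 3: F = 102 * 8.854e-6 * 41 * 5929 / 1
F = 219.536 uN


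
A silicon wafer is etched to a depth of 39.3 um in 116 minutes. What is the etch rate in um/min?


Step 1: Etch rate = depth / time
Step 2: rate = 39.3 / 116
rate = 0.339 um/min


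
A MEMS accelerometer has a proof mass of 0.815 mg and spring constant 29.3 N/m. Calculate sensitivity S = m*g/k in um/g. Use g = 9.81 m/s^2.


Step 1: Convert mass: m = 0.815 mg = 8.15e-07 kg
Step 2: S = m * g / k = 8.15e-07 * 9.81 / 29.3
Step 3: S = 2.73e-07 m/g
Step 4: Convert to um/g: S = 0.273 um/g


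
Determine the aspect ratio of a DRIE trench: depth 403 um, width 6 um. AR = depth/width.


Step 1: AR = depth / width
Step 2: AR = 403 / 6
AR = 67.2


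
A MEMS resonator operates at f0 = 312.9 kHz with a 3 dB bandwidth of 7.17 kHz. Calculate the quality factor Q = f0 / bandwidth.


Step 1: Q = f0 / bandwidth
Step 2: Q = 312.9 / 7.17
Q = 43.6


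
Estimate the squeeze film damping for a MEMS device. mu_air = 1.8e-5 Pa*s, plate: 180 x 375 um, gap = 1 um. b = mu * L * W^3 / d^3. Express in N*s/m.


Step 1: Convert to SI.
L = 180e-6 m, W = 375e-6 m, d = 1e-6 m
Step 2: W^3 = (375e-6)^3 = 5.27e-11 m^3
Step 3: d^3 = (1e-6)^3 = 1.00e-18 m^3
Step 4: b = 1.8e-5 * 180e-6 * 5.27e-11 / 1.00e-18
b = 1.71e-01 N*s/m


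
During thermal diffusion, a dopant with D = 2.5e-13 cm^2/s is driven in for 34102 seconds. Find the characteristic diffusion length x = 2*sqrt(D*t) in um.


Step 1: Compute D*t = 2.5e-13 * 34102 = 8.5255e-09 cm^2
Step 2: sqrt(D*t) = 9.23336e-05 cm
Step 3: x = 2 * 9.23336e-05 cm = 1.846672e-04 cm
Step 4: Convert to um (1 cm = 1e4 um): x = 1.847 um


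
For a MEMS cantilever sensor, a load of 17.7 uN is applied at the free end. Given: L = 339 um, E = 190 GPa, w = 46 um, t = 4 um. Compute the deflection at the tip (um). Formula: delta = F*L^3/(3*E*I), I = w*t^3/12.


Step 1: Calculate the second moment of area.
I = w * t^3 / 12 = 46 * 4^3 / 12 = 245.3333 um^4
Step 2: Convert E to consistent units (1 GPa = 1000 uN/um^2).
E = 190 GPa = 190000 uN/um^2
Step 3: Calculate tip deflection.
delta = F * L^3 / (3 * E * I)
delta = 17.7 * 339^3 / (3 * 190000 * 245.3333)
delta = 4.9311 um


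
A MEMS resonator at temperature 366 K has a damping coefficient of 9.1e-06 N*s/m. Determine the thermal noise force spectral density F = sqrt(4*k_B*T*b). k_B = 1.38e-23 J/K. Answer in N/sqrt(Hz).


Step 1: Compute 4 * k_B * T * b
= 4 * 1.38e-23 * 366 * 9.1e-06
= 1.8385e-25 N^2/Hz
Step 2: F_noise = sqrt(1.8385e-25)
F_noise = 4.29e-13 N/sqrt(Hz)


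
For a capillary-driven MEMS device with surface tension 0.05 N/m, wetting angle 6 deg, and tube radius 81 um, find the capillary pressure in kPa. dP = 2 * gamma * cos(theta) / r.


Step 1: cos(6 deg) = 0.9945
Step 2: Convert r to m: r = 81e-6 m
Step 3: dP = 2 * 0.05 * 0.9945 / 81e-6 = 1227.8 Pa
Step 4: Convert Pa to kPa (divide by 1000).
dP = 1.23 kPa


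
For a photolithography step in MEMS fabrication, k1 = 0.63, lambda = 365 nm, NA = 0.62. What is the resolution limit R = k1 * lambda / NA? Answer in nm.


Step 1: Identify values: k1 = 0.63, lambda = 365 nm, NA = 0.62
Step 2: R = k1 * lambda / NA
R = 0.63 * 365 / 0.62
R = 370.9 nm


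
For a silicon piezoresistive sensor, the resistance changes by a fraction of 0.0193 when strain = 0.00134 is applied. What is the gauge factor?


Step 1: Identify values.
dR/R = 0.0193, strain = 0.00134
Step 2: GF = (dR/R) / strain = 0.0193 / 0.00134
GF = 14.4


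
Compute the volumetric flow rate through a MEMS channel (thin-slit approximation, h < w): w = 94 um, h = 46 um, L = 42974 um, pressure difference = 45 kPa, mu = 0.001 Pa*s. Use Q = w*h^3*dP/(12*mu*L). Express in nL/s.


Step 1: Convert all dimensions to SI (meters).
w = 94e-6 m, h = 46e-6 m, L = 42974e-6 m, dP = 45e3 Pa
Step 2: Q = w * h^3 * dP / (12 * mu * L)
Q = 94e-6 * (46e-6)^3 * 45e3 / (12 * 0.001 * 42974e-6) = 7.984116e-10 m^3/s
Step 3: Convert Q from m^3/s to nL/s (1 m^3 = 1e12 nL, so multiply by 1e12).
Q = 798.412 nL/s


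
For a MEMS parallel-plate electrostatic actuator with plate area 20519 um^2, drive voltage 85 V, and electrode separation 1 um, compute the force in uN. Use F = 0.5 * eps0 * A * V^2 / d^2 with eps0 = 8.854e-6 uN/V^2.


Step 1: Identify parameters.
eps0 = 8.854e-6 uN/V^2, A = 20519 um^2, V = 85 V, d = 1 um
Step 2: Compute V^2 = 85^2 = 7225
Step 3: Compute d^2 = 1^2 = 1
Step 4: F = 0.5 * 8.854e-6 * 20519 * 7225 / 1
F = 656.302 uN


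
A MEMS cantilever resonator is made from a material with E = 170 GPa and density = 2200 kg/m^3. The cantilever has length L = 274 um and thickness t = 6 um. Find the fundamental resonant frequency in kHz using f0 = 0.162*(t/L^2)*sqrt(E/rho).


Step 1: Convert units to SI.
t_SI = 6e-6 m, L_SI = 274e-6 m
Step 2: Calculate sqrt(E/rho).
sqrt(170e9 / 2200) = 8790.49 m/s
Step 3: Compute f0.
f0 = 0.162 * 6e-6 / (274e-6)^2 * 8790.49 = 113809.4 Hz = 113.81 kHz


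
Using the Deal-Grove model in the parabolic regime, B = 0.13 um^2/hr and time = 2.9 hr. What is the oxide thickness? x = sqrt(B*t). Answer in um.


Step 1: Compute B*t = 0.13 * 2.9 = 0.377
Step 2: x = sqrt(0.377)
x = 0.614 um


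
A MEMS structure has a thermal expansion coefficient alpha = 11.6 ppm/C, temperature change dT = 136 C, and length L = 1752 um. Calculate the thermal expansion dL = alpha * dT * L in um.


Step 1: Convert CTE: alpha = 11.6 ppm/C = 11.6e-6 /C
Step 2: dL = 11.6e-6 * 136 * 1752
dL = 2.764 um


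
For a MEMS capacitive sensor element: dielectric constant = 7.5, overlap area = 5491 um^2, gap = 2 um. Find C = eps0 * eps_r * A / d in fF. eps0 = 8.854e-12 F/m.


Step 1: Convert area to m^2: A = 5491e-12 m^2
Step 2: Convert gap to m: d = 2e-6 m
Step 3: C = eps0 * eps_r * A / d
C = 8.854e-12 * 7.5 * 5491e-12 / 2e-6
Step 4: Convert to fF (multiply by 1e15).
C = 182.31 fF


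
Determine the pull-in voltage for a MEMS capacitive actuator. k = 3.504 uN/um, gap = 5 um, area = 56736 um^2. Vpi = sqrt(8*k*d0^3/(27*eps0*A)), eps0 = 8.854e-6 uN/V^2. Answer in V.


Step 1: Compute numerator: 8 * k * d0^3 = 8 * 3.504 * 5^3 = 3504.0
Step 2: Compute denominator: 27 * eps0 * A = 27 * 8.854e-6 * 56736 = 13.563195
Step 3: Vpi = sqrt(3504.0 / 13.563195)
Vpi = 16.07 V


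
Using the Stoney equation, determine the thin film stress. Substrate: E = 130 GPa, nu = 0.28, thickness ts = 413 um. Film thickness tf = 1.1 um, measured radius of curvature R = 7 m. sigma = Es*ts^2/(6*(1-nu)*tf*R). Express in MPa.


Step 1: Compute numerator: Es * ts^2 = 130 * 413^2 = 22173970 (GPa*um^2)
Step 2: Compute denominator (R in um): 6*(1-nu)*tf*R = 6*0.72*1.1*7e6 = 33264000.0 (um^2)
Step 3: sigma (GPa) = 22173970 / 33264000.0 = 6.66606e-01 GPa
Step 4: Convert to MPa (x1000): sigma = 666.6 MPa


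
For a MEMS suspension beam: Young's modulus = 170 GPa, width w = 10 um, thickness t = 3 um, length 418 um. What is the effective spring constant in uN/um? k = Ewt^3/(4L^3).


Step 1: Convert E to consistent units (1 GPa = 1000 uN/um^2).
E = 170 GPa = 170000 uN/um^2
Step 2: Compute t^3 = 3^3 = 27
Step 3: Compute L^3 = 418^3 = 73034632
Step 4: k = 170000 * 10 * 27 / (4 * 73034632)
k = 0.1571 uN/um


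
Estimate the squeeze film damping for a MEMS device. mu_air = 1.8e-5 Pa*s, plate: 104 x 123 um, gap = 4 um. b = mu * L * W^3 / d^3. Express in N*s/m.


Step 1: Convert to SI.
L = 104e-6 m, W = 123e-6 m, d = 4e-6 m
Step 2: W^3 = (123e-6)^3 = 1.86e-12 m^3
Step 3: d^3 = (4e-6)^3 = 6.40e-17 m^3
Step 4: b = 1.8e-5 * 104e-6 * 1.86e-12 / 6.40e-17
b = 5.44e-05 N*s/m


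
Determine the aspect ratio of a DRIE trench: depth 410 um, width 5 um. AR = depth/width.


Step 1: AR = depth / width
Step 2: AR = 410 / 5
AR = 82.0


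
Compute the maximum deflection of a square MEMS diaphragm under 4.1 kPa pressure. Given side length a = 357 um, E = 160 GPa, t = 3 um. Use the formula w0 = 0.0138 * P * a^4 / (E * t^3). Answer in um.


Step 1: Convert pressure to compatible units (E is in GPa, so P in GPa).
P = 4.1 kPa = 4.1e-6 GPa
Step 2: Compute numerator: 0.0138 * P * a^4.
a^4 = 357^4 = 16243247601
numerator = 0.0138 * 4.1e-6 * 16243247601 = 9.19043e+02
Step 3: Compute denominator: E * t^3 = 160 * 3^3 = 4320
Step 4: w0 = numerator / denominator = 9.19043e+02 / 4320 = 0.2127 um


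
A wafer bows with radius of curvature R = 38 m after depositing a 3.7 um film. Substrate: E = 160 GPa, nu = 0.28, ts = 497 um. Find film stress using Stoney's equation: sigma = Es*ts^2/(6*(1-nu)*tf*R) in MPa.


Step 1: Compute numerator: Es * ts^2 = 160 * 497^2 = 39521440 (GPa*um^2)
Step 2: Compute denominator (R in um): 6*(1-nu)*tf*R = 6*0.72*3.7*38e6 = 607392000.0 (um^2)
Step 3: sigma (GPa) = 39521440 / 607392000.0 = 6.5067e-02 GPa
Step 4: Convert to MPa (x1000): sigma = 65.1 MPa


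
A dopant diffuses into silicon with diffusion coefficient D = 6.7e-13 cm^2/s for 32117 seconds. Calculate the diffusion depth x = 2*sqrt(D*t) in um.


Step 1: Compute D*t = 6.7e-13 * 32117 = 2.151839e-08 cm^2
Step 2: sqrt(D*t) = 1.46691e-04 cm
Step 3: x = 2 * 1.46691e-04 cm = 2.93382e-04 cm
Step 4: Convert to um (1 cm = 1e4 um): x = 2.934 um


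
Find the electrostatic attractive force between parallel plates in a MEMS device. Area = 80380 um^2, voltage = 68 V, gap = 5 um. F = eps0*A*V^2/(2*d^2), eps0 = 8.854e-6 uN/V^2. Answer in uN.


Step 1: Identify parameters.
eps0 = 8.854e-6 uN/V^2, A = 80380 um^2, V = 68 V, d = 5 um
Step 2: Compute V^2 = 68^2 = 4624
Step 3: Compute d^2 = 5^2 = 25
Step 4: F = 0.5 * 8.854e-6 * 80380 * 4624 / 25
F = 65.817 uN


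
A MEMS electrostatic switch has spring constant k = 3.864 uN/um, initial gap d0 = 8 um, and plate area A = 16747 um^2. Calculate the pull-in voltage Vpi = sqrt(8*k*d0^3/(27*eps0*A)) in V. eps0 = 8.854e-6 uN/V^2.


Step 1: Compute numerator: 8 * k * d0^3 = 8 * 3.864 * 8^3 = 15826.944
Step 2: Compute denominator: 27 * eps0 * A = 27 * 8.854e-6 * 16747 = 4.003504
Step 3: Vpi = sqrt(15826.944 / 4.003504)
Vpi = 62.88 V


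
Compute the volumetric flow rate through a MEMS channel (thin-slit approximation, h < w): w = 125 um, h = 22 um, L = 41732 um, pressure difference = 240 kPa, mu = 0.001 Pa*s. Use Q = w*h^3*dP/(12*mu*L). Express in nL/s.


Step 1: Convert all dimensions to SI (meters).
w = 125e-6 m, h = 22e-6 m, L = 41732e-6 m, dP = 240e3 Pa
Step 2: Q = w * h^3 * dP / (12 * mu * L)
Q = 125e-6 * (22e-6)^3 * 240e3 / (12 * 0.001 * 41732e-6) = 6.378798e-10 m^3/s
Step 3: Convert Q from m^3/s to nL/s (1 m^3 = 1e12 nL, so multiply by 1e12).
Q = 637.88 nL/s


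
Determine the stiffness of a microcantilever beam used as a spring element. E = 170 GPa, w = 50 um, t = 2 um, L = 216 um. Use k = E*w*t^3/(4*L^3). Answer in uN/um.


Step 1: Convert E to consistent units (1 GPa = 1000 uN/um^2).
E = 170 GPa = 170000 uN/um^2
Step 2: Compute t^3 = 2^3 = 8
Step 3: Compute L^3 = 216^3 = 10077696
Step 4: k = 170000 * 50 * 8 / (4 * 10077696)
k = 1.6869 uN/um


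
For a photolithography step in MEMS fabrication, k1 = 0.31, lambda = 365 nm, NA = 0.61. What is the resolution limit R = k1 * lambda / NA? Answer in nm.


Step 1: Identify values: k1 = 0.31, lambda = 365 nm, NA = 0.61
Step 2: R = k1 * lambda / NA
R = 0.31 * 365 / 0.61
R = 185.5 nm


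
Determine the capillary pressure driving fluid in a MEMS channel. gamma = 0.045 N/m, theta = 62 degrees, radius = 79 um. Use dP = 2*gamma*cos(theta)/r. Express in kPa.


Step 1: cos(62 deg) = 0.4695
Step 2: Convert r to m: r = 79e-6 m
Step 3: dP = 2 * 0.045 * 0.4695 / 79e-6 = 534.9 Pa
Step 4: Convert Pa to kPa (divide by 1000).
dP = 0.53 kPa


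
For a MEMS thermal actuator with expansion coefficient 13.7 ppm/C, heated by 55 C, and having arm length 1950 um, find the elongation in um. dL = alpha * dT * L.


Step 1: Convert CTE: alpha = 13.7 ppm/C = 13.7e-6 /C
Step 2: dL = 13.7e-6 * 55 * 1950
dL = 1.4693 um


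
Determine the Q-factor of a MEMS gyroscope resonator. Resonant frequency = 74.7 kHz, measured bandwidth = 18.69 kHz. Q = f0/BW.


Step 1: Q = f0 / bandwidth
Step 2: Q = 74.7 / 18.69
Q = 4.0


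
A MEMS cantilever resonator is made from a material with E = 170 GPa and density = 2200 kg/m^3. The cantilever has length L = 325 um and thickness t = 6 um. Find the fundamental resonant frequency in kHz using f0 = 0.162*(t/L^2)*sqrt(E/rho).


Step 1: Convert units to SI.
t_SI = 6e-6 m, L_SI = 325e-6 m
Step 2: Calculate sqrt(E/rho).
sqrt(170e9 / 2200) = 8790.49 m/s
Step 3: Compute f0.
f0 = 0.162 * 6e-6 / (325e-6)^2 * 8790.49 = 80893.3 Hz = 80.89 kHz


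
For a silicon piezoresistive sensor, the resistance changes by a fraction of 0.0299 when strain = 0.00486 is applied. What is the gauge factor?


Step 1: Identify values.
dR/R = 0.0299, strain = 0.00486
Step 2: GF = (dR/R) / strain = 0.0299 / 0.00486
GF = 6.2


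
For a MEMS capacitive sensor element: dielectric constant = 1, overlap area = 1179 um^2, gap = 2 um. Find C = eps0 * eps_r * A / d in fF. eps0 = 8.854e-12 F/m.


Step 1: Convert area to m^2: A = 1179e-12 m^2
Step 2: Convert gap to m: d = 2e-6 m
Step 3: C = eps0 * eps_r * A / d
C = 8.854e-12 * 1 * 1179e-12 / 2e-6
Step 4: Convert to fF (multiply by 1e15).
C = 5.22 fF


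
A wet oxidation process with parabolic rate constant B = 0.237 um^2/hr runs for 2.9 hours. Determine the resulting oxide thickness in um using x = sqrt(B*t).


Step 1: Compute B*t = 0.237 * 2.9 = 0.6873
Step 2: x = sqrt(0.6873)
x = 0.829 um


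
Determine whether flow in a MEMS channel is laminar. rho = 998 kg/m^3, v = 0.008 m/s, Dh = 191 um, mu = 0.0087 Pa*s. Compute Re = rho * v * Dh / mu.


Step 1: Convert Dh to meters: Dh = 191e-6 m
Step 2: Re = rho * v * Dh / mu
Re = 998 * 0.008 * 191e-6 / 0.0087
Re = 0.175
Since Re = 0.175 is below ~2300, the flow is laminar.


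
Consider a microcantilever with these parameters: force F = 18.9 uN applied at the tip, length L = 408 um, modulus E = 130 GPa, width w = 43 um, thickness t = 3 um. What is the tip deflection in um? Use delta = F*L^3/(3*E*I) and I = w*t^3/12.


Step 1: Calculate the second moment of area.
I = w * t^3 / 12 = 43 * 3^3 / 12 = 96.75 um^4
Step 2: Convert E to consistent units (1 GPa = 1000 uN/um^2).
E = 130 GPa = 130000 uN/um^2
Step 3: Calculate tip deflection.
delta = F * L^3 / (3 * E * I)
delta = 18.9 * 408^3 / (3 * 130000 * 96.75)
delta = 34.0194 um


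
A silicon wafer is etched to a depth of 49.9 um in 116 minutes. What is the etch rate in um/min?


Step 1: Etch rate = depth / time
Step 2: rate = 49.9 / 116
rate = 0.43 um/min


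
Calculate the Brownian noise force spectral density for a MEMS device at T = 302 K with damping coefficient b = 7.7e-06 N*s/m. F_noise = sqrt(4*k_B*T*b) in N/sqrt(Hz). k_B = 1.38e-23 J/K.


Step 1: Compute 4 * k_B * T * b
= 4 * 1.38e-23 * 302 * 7.7e-06
= 1.2836e-25 N^2/Hz
Step 2: F_noise = sqrt(1.2836e-25)
F_noise = 3.58e-13 N/sqrt(Hz)


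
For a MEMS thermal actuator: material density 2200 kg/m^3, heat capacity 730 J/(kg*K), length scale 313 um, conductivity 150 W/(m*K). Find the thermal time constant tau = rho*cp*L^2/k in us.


Step 1: Convert L to m: L = 313e-6 m
Step 2: L^2 = (313e-6)^2 = 9.7969e-08 m^2
Step 3: tau = 2200 * 730 * 9.7969e-08 / 150 = 1.04892143e-03 s
Step 4: Convert to microseconds (multiply by 1e6).
tau = 1048.921 us


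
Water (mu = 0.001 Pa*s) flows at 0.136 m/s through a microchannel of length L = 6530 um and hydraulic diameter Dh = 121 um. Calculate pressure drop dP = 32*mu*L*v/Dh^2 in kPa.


Step 1: Convert to SI: L = 6530e-6 m, Dh = 121e-6 m
Step 2: dP = 32 * 0.001 * 6530e-6 * 0.136 / (121e-6)^2
Step 3: dP = 1941.03 Pa
Step 4: Convert to kPa: dP = 1.94 kPa


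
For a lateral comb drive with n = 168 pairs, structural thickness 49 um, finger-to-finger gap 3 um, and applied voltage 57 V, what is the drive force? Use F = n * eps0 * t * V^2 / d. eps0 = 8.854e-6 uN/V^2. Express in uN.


Step 1: Parameters: n=168, eps0=8.854e-6 uN/V^2, t=49 um, V=57 V, d=3 um
Step 2: V^2 = 3249
Step 3: F = 168 * 8.854e-6 * 49 * 3249 / 3
F = 78.936 uN


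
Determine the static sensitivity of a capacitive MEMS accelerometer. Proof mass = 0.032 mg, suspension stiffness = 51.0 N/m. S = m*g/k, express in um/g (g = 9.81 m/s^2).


Step 1: Convert mass: m = 0.032 mg = 3.20e-08 kg
Step 2: S = m * g / k = 3.20e-08 * 9.81 / 51.0
Step 3: S = 6.16e-09 m/g
Step 4: Convert to um/g: S = 0.006 um/g


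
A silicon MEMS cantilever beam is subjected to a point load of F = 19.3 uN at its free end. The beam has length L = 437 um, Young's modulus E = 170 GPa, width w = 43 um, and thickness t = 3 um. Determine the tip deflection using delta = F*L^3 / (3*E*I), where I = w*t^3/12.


Step 1: Calculate the second moment of area.
I = w * t^3 / 12 = 43 * 3^3 / 12 = 96.75 um^4
Step 2: Convert E to consistent units (1 GPa = 1000 uN/um^2).
E = 170 GPa = 170000 uN/um^2
Step 3: Calculate tip deflection.
delta = F * L^3 / (3 * E * I)
delta = 19.3 * 437^3 / (3 * 170000 * 96.75)
delta = 32.6423 um


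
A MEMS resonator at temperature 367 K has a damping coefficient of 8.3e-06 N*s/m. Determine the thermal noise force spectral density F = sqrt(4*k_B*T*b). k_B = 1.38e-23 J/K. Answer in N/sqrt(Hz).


Step 1: Compute 4 * k_B * T * b
= 4 * 1.38e-23 * 367 * 8.3e-06
= 1.6814e-25 N^2/Hz
Step 2: F_noise = sqrt(1.6814e-25)
F_noise = 4.10e-13 N/sqrt(Hz)


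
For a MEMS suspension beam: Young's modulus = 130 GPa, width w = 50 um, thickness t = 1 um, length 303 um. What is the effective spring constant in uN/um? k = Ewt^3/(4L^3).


Step 1: Convert E to consistent units (1 GPa = 1000 uN/um^2).
E = 130 GPa = 130000 uN/um^2
Step 2: Compute t^3 = 1^3 = 1
Step 3: Compute L^3 = 303^3 = 27818127
Step 4: k = 130000 * 50 * 1 / (4 * 27818127)
k = 0.0584 uN/um


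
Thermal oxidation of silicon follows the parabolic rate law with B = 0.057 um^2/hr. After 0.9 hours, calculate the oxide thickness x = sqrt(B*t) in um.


Step 1: Compute B*t = 0.057 * 0.9 = 0.0513
Step 2: x = sqrt(0.0513)
x = 0.226 um


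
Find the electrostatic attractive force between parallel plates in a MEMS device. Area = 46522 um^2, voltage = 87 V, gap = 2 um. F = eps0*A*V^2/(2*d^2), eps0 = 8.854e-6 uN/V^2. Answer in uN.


Step 1: Identify parameters.
eps0 = 8.854e-6 uN/V^2, A = 46522 um^2, V = 87 V, d = 2 um
Step 2: Compute V^2 = 87^2 = 7569
Step 3: Compute d^2 = 2^2 = 4
Step 4: F = 0.5 * 8.854e-6 * 46522 * 7569 / 4
F = 389.714 uN


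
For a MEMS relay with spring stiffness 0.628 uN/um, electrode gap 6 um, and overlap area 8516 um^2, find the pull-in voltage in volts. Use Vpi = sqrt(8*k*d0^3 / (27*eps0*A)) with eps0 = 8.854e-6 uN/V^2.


Step 1: Compute numerator: 8 * k * d0^3 = 8 * 0.628 * 6^3 = 1085.184
Step 2: Compute denominator: 27 * eps0 * A = 27 * 8.854e-6 * 8516 = 2.035818
Step 3: Vpi = sqrt(1085.184 / 2.035818)
Vpi = 23.09 V


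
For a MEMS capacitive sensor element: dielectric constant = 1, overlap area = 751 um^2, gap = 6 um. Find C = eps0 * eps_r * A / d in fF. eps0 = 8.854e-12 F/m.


Step 1: Convert area to m^2: A = 751e-12 m^2
Step 2: Convert gap to m: d = 6e-6 m
Step 3: C = eps0 * eps_r * A / d
C = 8.854e-12 * 1 * 751e-12 / 6e-6
Step 4: Convert to fF (multiply by 1e15).
C = 1.11 fF


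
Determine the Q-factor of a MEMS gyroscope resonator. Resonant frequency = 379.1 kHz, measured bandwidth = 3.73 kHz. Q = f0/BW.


Step 1: Q = f0 / bandwidth
Step 2: Q = 379.1 / 3.73
Q = 101.6


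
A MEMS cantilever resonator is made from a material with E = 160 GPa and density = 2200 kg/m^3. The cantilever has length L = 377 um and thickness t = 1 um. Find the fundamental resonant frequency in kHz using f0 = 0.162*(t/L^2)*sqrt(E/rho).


Step 1: Convert units to SI.
t_SI = 1e-6 m, L_SI = 377e-6 m
Step 2: Calculate sqrt(E/rho).
sqrt(160e9 / 2200) = 8528.03 m/s
Step 3: Compute f0.
f0 = 0.162 * 1e-6 / (377e-6)^2 * 8528.03 = 9720.3 Hz = 9.72 kHz
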